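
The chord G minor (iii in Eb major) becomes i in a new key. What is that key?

G minor

The numeral i denotes a minor triad on scale degree 1. With G on degree 1, the tonic of the new key is G.
Degree 1 carries a minor triad in minor keys, so the destination is G minor.
Check: the diatonic triads of G minor (natural minor) are Gm (i), Adim (ii°), Bb (III), Cm (iv), Dm (v), Eb (VI), F (VII) — G minor is indeed i.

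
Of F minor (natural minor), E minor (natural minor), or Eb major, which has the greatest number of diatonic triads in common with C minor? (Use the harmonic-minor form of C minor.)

Triads of C minor (harmonic minor): C minor (i), D diminished (ii°), Eb augmented (III+), F minor (iv), G major (V), Ab major (VI), B diminished (vii°).
F minor (natural minor) shares 3: Cm, Fm, Ab.
E minor (natural minor) shares 1: G.
Eb major shares 4: Cm, Ddim, Fm, Ab.
The most common triads (4) are shared with Eb major.

Eb major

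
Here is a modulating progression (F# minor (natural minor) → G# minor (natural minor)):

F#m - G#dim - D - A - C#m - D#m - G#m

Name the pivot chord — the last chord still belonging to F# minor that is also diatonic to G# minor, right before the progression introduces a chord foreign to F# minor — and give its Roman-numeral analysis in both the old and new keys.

C#m — v in F# minor, iv in G# minor

Chords diatonic to F# minor: F#m, G#dim, A, Bm, C#m, D, E.
Reading the progression, the first chord not in that set is D#m, so the modulation leaves F# minor there.
The chord immediately before D#m is C#m, which is diatonic to both keys: v in F# minor and iv in G# minor.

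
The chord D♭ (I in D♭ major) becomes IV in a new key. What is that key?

A♭ major

The numeral IV denotes a major triad on scale degree 4. With D♭ on degree 4, the tonic of the new key is A♭.
Degree 4 carries a major triad in major keys, so the destination is A♭ major.
Check: the diatonic triads of A♭ major are A♭ (I), B♭m (ii), Cm (iii), D♭ (IV), E♭ (V), Fm (vi), Gdim (vii°) — D♭ is indeed IV.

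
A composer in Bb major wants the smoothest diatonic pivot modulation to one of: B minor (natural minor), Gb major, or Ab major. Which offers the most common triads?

Ab major

Triads of Bb major: Bb major (I), C minor (ii), D minor (iii), Eb major (IV), F major (V), G minor (vi), A diminished (vii°).
B minor (natural minor) shares 0: none.
Gb major shares 0: none.
Ab major shares 2: Cm, Eb.
The most common triads (2) are shared with Ab major.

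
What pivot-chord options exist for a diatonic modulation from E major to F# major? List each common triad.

Triads in E major: E (I), F#m (ii), G#m (iii), A (IV), B (V), C#m (vi), D#dim (vii°).
Triads in F# major: F# (I), G#m (ii), A#m (iii), B (IV), C# (V), D#m (vi), E#dim (vii°).
Shared triads with their functions: G#m (iii in E major, ii in F# major); B (V in E major, IV in F# major).

G#m, B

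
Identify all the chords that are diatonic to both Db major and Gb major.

Db, Ebm, Gb, Bbm

Triads in Db major: Db (I), Ebm (ii), Fm (iii), Gb (IV), Ab (V), Bbm (vi), Cdim (vii°).
Triads in Gb major: Gb (I), Abm (ii), Bbm (iii), Cb (IV), Db (V), Ebm (vi), Fdim (vii°).
Shared triads with their functions: Db (I in Db major, V in Gb major); Ebm (ii in Db major, vi in Gb major); Gb (IV in Db major, I in Gb major); Bbm (vi in Db major, iii in Gb major).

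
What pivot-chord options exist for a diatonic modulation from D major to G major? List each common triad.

Triads in D major: D (I), Em (ii), F♯m (iii), G (IV), A (V), Bm (vi), C♯dim (vii°).
Triads in G major: G (I), Am (ii), Bm (iii), C (IV), D (V), Em (vi), F♯dim (vii°).
Shared triads with their functions: D (I in D major, V in G major); Em (ii in D major, vi in G major); G (IV in D major, I in G major); Bm (vi in D major, iii in G major).

D, Em, G, Bm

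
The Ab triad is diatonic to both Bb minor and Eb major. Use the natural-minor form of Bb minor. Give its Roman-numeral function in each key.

VII in Bb minor; IV in Eb major

The scale of Bb minor (natural minor) is Bb C Db Eb F Gb Ab; Ab is degree 7, and the triad built there (Ab-C-Eb) is major, so it is VII.
The scale of Eb major is Eb F G Ab Bb C D; Ab is degree 4, and the triad built there (Ab-C-Eb) is major, so it is IV.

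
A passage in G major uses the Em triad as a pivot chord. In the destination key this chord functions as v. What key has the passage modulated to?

A minor

The numeral v denotes a minor triad on scale degree 5. With E on degree 5, the tonic of the new key is A.
Degree 5 carries a minor triad in natural-minor keys, so the destination is A minor.
Check: the diatonic triads of A minor (natural minor) are Am (i), Bdim (ii°), C (III), Dm (iv), Em (v), F (VI), G (VII) — Em is indeed v.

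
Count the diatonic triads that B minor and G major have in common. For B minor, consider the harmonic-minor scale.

3

Diatonic triads of B minor (harmonic minor): Bm (i), C#dim (ii°), Daug (III+), Em (iv), F# (V), G (VI), A#dim (vii°).
Diatonic triads of G major: G (I), Am (ii), Bm (iii), C (IV), D (V), Em (vi), F#dim (vii°).
Matching root and quality in both lists: Bm, Em, G.
That gives 3 common triads.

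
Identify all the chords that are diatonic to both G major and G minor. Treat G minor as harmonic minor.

Triads in G major: G major (I), A minor (ii), B minor (iii), C major (IV), D major (V), E minor (vi), F♯ diminished (vii°).
Triads in G minor (harmonic minor): G minor (i), A diminished (ii°), B♭ augmented (III+), C minor (iv), D major (V), E♭ major (VI), F♯ diminished (vii°).
Shared triads with their functions: D major (V in G major, V in G minor); F♯ diminished (vii° in G major, vii° in G minor).

D, F♯dim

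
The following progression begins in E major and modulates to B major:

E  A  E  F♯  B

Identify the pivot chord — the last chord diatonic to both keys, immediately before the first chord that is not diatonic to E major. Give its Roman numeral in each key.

E — I in E major, IV in B major

Chords diatonic to E major: E, F♯m, G♯m, A, B, C♯m, D♯dim.
Reading the progression, the first chord not in that set is F♯, so the modulation leaves E major there.
The chord immediately before F♯ is E, which is diatonic to both keys: I in E major and IV in B major.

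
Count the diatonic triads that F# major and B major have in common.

Diatonic triads of F# major: F# (I), G#m (ii), A#m (iii), B (IV), C# (V), D#m (vi), E#dim (vii°).
Diatonic triads of B major: B (I), C#m (ii), D#m (iii), E (IV), F# (V), G#m (vi), A#dim (vii°).
Matching root and quality in both lists: F#, G#m, B, D#m.
That gives 4 common triads.

4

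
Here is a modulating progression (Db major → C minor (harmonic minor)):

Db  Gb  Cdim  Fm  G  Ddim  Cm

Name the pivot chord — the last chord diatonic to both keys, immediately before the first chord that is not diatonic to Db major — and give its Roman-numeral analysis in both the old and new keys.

Fm — iii in Db major, iv in C minor

Chords diatonic to Db major: Db, Ebm, Fm, Gb, Ab, Bbm, Cdim.
Reading the progression, the first chord not in that set is G, so the modulation leaves Db major there.
The chord immediately before G is Fm, which is diatonic to both keys: iii in Db major and iv in C minor.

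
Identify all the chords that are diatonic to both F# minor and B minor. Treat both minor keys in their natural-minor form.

Triads in F# minor (natural minor): F# minor (i), G# diminished (ii°), A major (III), B minor (iv), C# minor (v), D major (VI), E major (VII).
Triads in B minor (natural minor): B minor (i), C# diminished (ii°), D major (III), E minor (iv), F# minor (v), G major (VI), A major (VII).
Shared triads with their functions: F# minor (i in F# minor, v in B minor); A major (III in F# minor, VII in B minor); B minor (iv in F# minor, i in B minor); D major (VI in F# minor, III in B minor).

F#m, A, Bm, D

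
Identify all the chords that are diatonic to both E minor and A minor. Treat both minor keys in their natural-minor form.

Em, G, Am, C

Triads in E minor (natural minor): E minor (i), F♯ diminished (ii°), G major (III), A minor (iv), B minor (v), C major (VI), D major (VII).
Triads in A minor (natural minor): A minor (i), B diminished (ii°), C major (III), D minor (iv), E minor (v), F major (VI), G major (VII).
Shared triads with their functions: E minor (i in E minor, v in A minor); G major (III in E minor, VII in A minor); A minor (iv in E minor, i in A minor); C major (VI in E minor, III in A minor).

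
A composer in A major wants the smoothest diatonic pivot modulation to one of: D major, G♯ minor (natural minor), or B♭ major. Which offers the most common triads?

D major

Triads of A major: A (I), Bm (ii), C♯m (iii), D (IV), E (V), F♯m (vi), G♯dim (vii°).
D major shares 4: A, Bm, D, F♯m.
G♯ minor (natural minor) shares 2: C♯m, E.
B♭ major shares 0: none.
The most common triads (4) are shared with D major.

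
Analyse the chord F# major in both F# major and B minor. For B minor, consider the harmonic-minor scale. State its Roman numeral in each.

The scale of F# major is F# G# A# B C# D# E#; F# is degree 1, and the triad built there (F#-A#-C#) is major, so it is I.
The scale of B minor (harmonic minor) is B C# D E F# G A#; F# is degree 5, and the triad built there (F#-A#-C#) is major, so it is V.

I in F# major; V in B minor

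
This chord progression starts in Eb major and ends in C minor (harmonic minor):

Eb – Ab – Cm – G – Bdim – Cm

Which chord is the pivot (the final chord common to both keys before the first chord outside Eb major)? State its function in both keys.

Cm — vi in Eb major, i in C minor

Chords diatonic to Eb major: Eb, Fm, Gm, Ab, Bb, Cm, Ddim.
Reading the progression, the first chord not in that set is G, so the modulation leaves Eb major there.
The chord immediately before G is Cm, which is diatonic to both keys: vi in Eb major and i in C minor.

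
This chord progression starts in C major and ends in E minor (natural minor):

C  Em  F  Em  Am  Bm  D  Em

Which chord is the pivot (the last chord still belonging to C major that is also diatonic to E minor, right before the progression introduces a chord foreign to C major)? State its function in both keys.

Chords diatonic to C major: C, Dm, Em, F, G, Am, Bdim.
Reading the progression, the first chord not in that set is Bm, so the modulation leaves C major there.
The chord immediately before Bm is Am, which is diatonic to both keys: vi in C major and iv in E minor.

Am — vi in C major, iv in E minor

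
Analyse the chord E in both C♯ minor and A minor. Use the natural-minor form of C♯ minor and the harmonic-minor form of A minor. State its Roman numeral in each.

The scale of C♯ minor (natural minor) is C♯ D♯ E F♯ G♯ A B; E is degree 3, and the triad built there (E-G♯-B) is major, so it is III.
The scale of A minor (harmonic minor) is A B C D E F G♯; E is degree 5, and the triad built there (E-G♯-B) is major, so it is V.

III in C♯ minor; V in A minor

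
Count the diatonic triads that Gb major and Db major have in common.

Diatonic triads of Gb major: Gb (I), Abm (ii), Bbm (iii), Cb (IV), Db (V), Ebm (vi), Fdim (vii°).
Diatonic triads of Db major: Db (I), Ebm (ii), Fm (iii), Gb (IV), Ab (V), Bbm (vi), Cdim (vii°).
Matching root and quality in both lists: Gb, Bbm, Db, Ebm.
That gives 4 common triads.

4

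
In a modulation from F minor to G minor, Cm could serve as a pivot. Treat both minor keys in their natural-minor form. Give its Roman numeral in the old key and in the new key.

The scale of F minor (natural minor) is F G Ab Bb C Db Eb; C is degree 5, and the triad built there (C-Eb-G) is minor, so it is v.
The scale of G minor (natural minor) is G A Bb C D Eb F; C is degree 4, and the triad built there (C-Eb-G) is minor, so it is iv.

v in F minor; iv in G minor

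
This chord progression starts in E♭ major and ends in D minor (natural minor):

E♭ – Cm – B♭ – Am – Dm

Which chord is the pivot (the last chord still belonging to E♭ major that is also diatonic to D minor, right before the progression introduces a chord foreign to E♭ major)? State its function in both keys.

Chords diatonic to E♭ major: E♭, Fm, Gm, A♭, B♭, Cm, Ddim.
Reading the progression, the first chord not in that set is Am, so the modulation leaves E♭ major there.
The chord immediately before Am is B♭, which is diatonic to both keys: V in E♭ major and VI in D minor.

B♭ — V in E♭ major, VI in D minor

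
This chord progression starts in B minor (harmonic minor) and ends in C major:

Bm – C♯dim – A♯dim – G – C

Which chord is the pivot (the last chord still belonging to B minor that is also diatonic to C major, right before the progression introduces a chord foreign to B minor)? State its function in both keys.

G — VI in B minor, V in C major

Chords diatonic to B minor: Bm, C♯dim, Daug, Em, F♯, G, A♯dim.
Reading the progression, the first chord not in that set is C, so the modulation leaves B minor there.
The chord immediately before C is G, which is diatonic to both keys: VI in B minor and V in C major.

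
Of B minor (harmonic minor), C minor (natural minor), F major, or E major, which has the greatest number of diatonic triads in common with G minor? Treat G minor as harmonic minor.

Triads of G minor (harmonic minor): Gm (i), Adim (ii°), Bbaug (III+), Cm (iv), D (V), Eb (VI), F#dim (vii°).
B minor (harmonic minor) shares 0: none.
C minor (natural minor) shares 3: Gm, Cm, Eb.
F major shares 1: Gm.
E major shares 0: none.
The most common triads (3) are shared with C minor.

C minor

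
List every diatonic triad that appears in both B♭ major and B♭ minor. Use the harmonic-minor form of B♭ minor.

F, Adim

Triads in B♭ major: B♭ (I), Cm (ii), Dm (iii), E♭ (IV), F (V), Gm (vi), Adim (vii°).
Triads in B♭ minor (harmonic minor): B♭m (i), Cdim (ii°), D♭aug (III+), E♭m (iv), F (V), G♭ (VI), Adim (vii°).
Shared triads with their functions: F (V in B♭ major, V in B♭ minor); Adim (vii° in B♭ major, vii° in B♭ minor).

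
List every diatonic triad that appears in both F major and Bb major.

Triads in F major: F major (I), G minor (ii), A minor (iii), Bb major (IV), C major (V), D minor (vi), E diminished (vii°).
Triads in Bb major: Bb major (I), C minor (ii), D minor (iii), Eb major (IV), F major (V), G minor (vi), A diminished (vii°).
Shared triads with their functions: F major (I in F major, V in Bb major); G minor (ii in F major, vi in Bb major); Bb major (IV in F major, I in Bb major); D minor (vi in F major, iii in Bb major).

F, Gm, Bb, Dm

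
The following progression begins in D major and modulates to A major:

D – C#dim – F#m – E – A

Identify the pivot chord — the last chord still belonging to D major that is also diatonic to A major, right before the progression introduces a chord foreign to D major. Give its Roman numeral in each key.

F#m — iii in D major, vi in A major

Chords diatonic to D major: D, Em, F#m, G, A, Bm, C#dim.
Reading the progression, the first chord not in that set is E, so the modulation leaves D major there.
The chord immediately before E is F#m, which is diatonic to both keys: iii in D major and vi in A major.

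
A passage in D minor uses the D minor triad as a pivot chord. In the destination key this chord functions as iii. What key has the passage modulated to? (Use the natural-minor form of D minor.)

The numeral iii denotes a minor triad on scale degree 3. With D on degree 3, the tonic of the new key is B♭.
Degree 3 carries a minor triad in major keys, so the destination is B♭ major.
Check: the diatonic triads of B♭ major are B♭ (I), Cm (ii), Dm (iii), E♭ (IV), F (V), Gm (vi), Adim (vii°) — D minor is indeed iii.

B♭ major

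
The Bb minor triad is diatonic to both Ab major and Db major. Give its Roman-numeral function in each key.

ii in Ab major; vi in Db major

The scale of Ab major is Ab Bb C Db Eb F G; Bb is degree 2, and the triad built there (Bb-Db-F) is minor, so it is ii.
The scale of Db major is Db Eb F Gb Ab Bb C; Bb is degree 6, and the triad built there (Bb-Db-F) is minor, so it is vi.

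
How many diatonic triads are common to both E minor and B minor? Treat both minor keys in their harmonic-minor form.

1

Diatonic triads of E minor (harmonic minor): Em (i), F♯dim (ii°), Gaug (III+), Am (iv), B (V), C (VI), D♯dim (vii°).
Diatonic triads of B minor (harmonic minor): Bm (i), C♯dim (ii°), Daug (III+), Em (iv), F♯ (V), G (VI), A♯dim (vii°).
Matching root and quality in both lists: Em.
That gives 1 common triad.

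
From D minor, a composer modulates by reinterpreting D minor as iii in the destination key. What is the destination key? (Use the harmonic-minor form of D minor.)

Bb major

The numeral iii denotes a minor triad on scale degree 3. With D on degree 3, the tonic of the new key is Bb.
Degree 3 carries a minor triad in major keys, so the destination is Bb major.
Check: the diatonic triads of Bb major are Bb (I), Cm (ii), Dm (iii), Eb (IV), F (V), Gm (vi), Adim (vii°) — D minor is indeed iii.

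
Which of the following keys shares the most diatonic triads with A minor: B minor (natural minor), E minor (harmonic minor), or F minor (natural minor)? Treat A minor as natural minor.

Triads of A minor (natural minor): Am (i), Bdim (ii°), C (III), Dm (iv), Em (v), F (VI), G (VII).
B minor (natural minor) shares 2: Em, G.
E minor (harmonic minor) shares 3: Am, C, Em.
F minor (natural minor) shares 0: none.
The most common triads (3) are shared with E minor.

E minor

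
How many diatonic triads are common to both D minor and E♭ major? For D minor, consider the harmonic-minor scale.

2

Diatonic triads of D minor (harmonic minor): D minor (i), E diminished (ii°), F augmented (III+), G minor (iv), A major (V), B♭ major (VI), C♯ diminished (vii°).
Diatonic triads of E♭ major: E♭ major (I), F minor (ii), G minor (iii), A♭ major (IV), B♭ major (V), C minor (vi), D diminished (vii°).
Matching root and quality in both lists: G minor, B♭ major.
That gives 2 common triads.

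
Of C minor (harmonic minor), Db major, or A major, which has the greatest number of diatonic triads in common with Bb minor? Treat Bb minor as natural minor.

Triads of Bb minor (natural minor): Bbm (i), Cdim (ii°), Db (III), Ebm (iv), Fm (v), Gb (VI), Ab (VII).
C minor (harmonic minor) shares 2: Fm, Ab.
Db major shares 7: Bbm, Cdim, Db, Ebm, Fm, Gb, Ab.
A major shares 0: none.
The most common triads (7) are shared with Db major.

Db major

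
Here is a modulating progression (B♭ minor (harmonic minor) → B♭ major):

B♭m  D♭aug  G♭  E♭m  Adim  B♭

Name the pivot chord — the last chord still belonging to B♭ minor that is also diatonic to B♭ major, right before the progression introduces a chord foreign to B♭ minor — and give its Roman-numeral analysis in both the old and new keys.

Chords diatonic to B♭ minor: B♭m, Cdim, D♭aug, E♭m, F, G♭, Adim.
Reading the progression, the first chord not in that set is B♭, so the modulation leaves B♭ minor there.
The chord immediately before B♭ is Adim, which is diatonic to both keys: vii° in B♭ minor and vii° in B♭ major.

Adim — vii° in B♭ minor, vii° in B♭ major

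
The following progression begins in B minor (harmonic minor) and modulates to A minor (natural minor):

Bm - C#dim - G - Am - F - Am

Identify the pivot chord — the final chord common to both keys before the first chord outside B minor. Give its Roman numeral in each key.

G — VI in B minor, VII in A minor

Chords diatonic to B minor: Bm, C#dim, Daug, Em, F#, G, A#dim.
Reading the progression, the first chord not in that set is Am, so the modulation leaves B minor there.
The chord immediately before Am is G, which is diatonic to both keys: VI in B minor and VII in A minor.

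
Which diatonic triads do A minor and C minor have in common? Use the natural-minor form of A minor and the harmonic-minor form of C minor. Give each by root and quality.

Triads in A minor (natural minor): Am (i), Bdim (ii°), C (III), Dm (iv), Em (v), F (VI), G (VII).
Triads in C minor (harmonic minor): Cm (i), Ddim (ii°), E♭aug (III+), Fm (iv), G (V), A♭ (VI), Bdim (vii°).
Shared triads with their functions: Bdim (ii° in A minor, vii° in C minor); G (VII in A minor, V in C minor).

Bdim, G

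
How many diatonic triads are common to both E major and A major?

4

Diatonic triads of E major: E (I), F#m (ii), G#m (iii), A (IV), B (V), C#m (vi), D#dim (vii°).
Diatonic triads of A major: A (I), Bm (ii), C#m (iii), D (IV), E (V), F#m (vi), G#dim (vii°).
Matching root and quality in both lists: E, F#m, A, C#m.
That gives 4 common triads.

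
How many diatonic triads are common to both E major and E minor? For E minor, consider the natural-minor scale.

Diatonic triads of E major: E (I), F#m (ii), G#m (iii), A (IV), B (V), C#m (vi), D#dim (vii°).
Diatonic triads of E minor (natural minor): Em (i), F#dim (ii°), G (III), Am (iv), Bm (v), C (VI), D (VII).
No triad has the same root and quality in both keys.

0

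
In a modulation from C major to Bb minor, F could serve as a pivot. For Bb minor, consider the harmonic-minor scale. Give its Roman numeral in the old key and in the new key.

The scale of C major is C D E F G A B; F is degree 4, and the triad built there (F-A-C) is major, so it is IV.
The scale of Bb minor (harmonic minor) is Bb C Db Eb F Gb A; F is degree 5, and the triad built there (F-A-C) is major, so it is V.

IV in C major; V in Bb minor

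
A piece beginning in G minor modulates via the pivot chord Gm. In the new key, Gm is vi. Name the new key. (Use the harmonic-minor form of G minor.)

The numeral vi denotes a minor triad on scale degree 6. With G on degree 6, the tonic of the new key is Bb.
Degree 6 carries a minor triad in major keys, so the destination is Bb major.
Check: the diatonic triads of Bb major are Bb (I), Cm (ii), Dm (iii), Eb (IV), F (V), Gm (vi), Adim (vii°) — Gm is indeed vi.

Bb major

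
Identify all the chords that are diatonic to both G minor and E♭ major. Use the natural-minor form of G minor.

Triads in G minor (natural minor): Gm (i), Adim (ii°), B♭ (III), Cm (iv), Dm (v), E♭ (VI), F (VII).
Triads in E♭ major: E♭ (I), Fm (ii), Gm (iii), A♭ (IV), B♭ (V), Cm (vi), Ddim (vii°).
Shared triads with their functions: Gm (i in G minor, iii in E♭ major); B♭ (III in G minor, V in E♭ major); Cm (iv in G minor, vi in E♭ major); E♭ (VI in G minor, I in E♭ major).

Gm, B♭, Cm, E♭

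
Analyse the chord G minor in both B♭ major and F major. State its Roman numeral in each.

The scale of B♭ major is B♭ C D E♭ F G A; G is degree 6, and the triad built there (G-B♭-D) is minor, so it is vi.
The scale of F major is F G A B♭ C D E; G is degree 2, and the triad built there (G-B♭-D) is minor, so it is ii.

vi in B♭ major; ii in F major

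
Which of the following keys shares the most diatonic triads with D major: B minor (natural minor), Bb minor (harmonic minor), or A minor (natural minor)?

Triads of D major: D (I), Em (ii), F#m (iii), G (IV), A (V), Bm (vi), C#dim (vii°).
B minor (natural minor) shares 7: D, Em, F#m, G, A, Bm, C#dim.
Bb minor (harmonic minor) shares 0: none.
A minor (natural minor) shares 2: Em, G.
The most common triads (7) are shared with B minor.

B minor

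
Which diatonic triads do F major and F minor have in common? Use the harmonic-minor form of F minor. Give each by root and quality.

Triads in F major: F major (I), G minor (ii), A minor (iii), Bb major (IV), C major (V), D minor (vi), E diminished (vii°).
Triads in F minor (harmonic minor): F minor (i), G diminished (ii°), Ab augmented (III+), Bb minor (iv), C major (V), Db major (VI), E diminished (vii°).
Shared triads with their functions: C major (V in F major, V in F minor); E diminished (vii° in F major, vii° in F minor).

C, Edim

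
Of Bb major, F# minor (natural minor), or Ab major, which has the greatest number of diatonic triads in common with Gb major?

Ab major

Triads of Gb major: Gb major (I), Ab minor (ii), Bb minor (iii), Cb major (IV), Db major (V), Eb minor (vi), F diminished (vii°).
Bb major shares 0: none.
F# minor (natural minor) shares 0: none.
Ab major shares 2: Bbm, Db.
The most common triads (2) are shared with Ab major.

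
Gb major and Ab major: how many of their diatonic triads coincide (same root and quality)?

Diatonic triads of Gb major: Gb (I), Abm (ii), Bbm (iii), Cb (IV), Db (V), Ebm (vi), Fdim (vii°).
Diatonic triads of Ab major: Ab (I), Bbm (ii), Cm (iii), Db (IV), Eb (V), Fm (vi), Gdim (vii°).
Matching root and quality in both lists: Bbm, Db.
That gives 2 common triads.

2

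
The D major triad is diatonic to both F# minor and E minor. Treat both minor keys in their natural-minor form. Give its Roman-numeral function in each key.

The scale of F# minor (natural minor) is F# G# A B C# D E; D is degree 6, and the triad built there (D-F#-A) is major, so it is VI.
The scale of E minor (natural minor) is E F# G A B C D; D is degree 7, and the triad built there (D-F#-A) is major, so it is VII.

VI in F# minor; VII in E minor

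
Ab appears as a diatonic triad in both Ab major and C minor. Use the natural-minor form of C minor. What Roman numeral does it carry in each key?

I in Ab major; VI in C minor

The scale of Ab major is Ab Bb C Db Eb F G; Ab is degree 1, and the triad built there (Ab-C-Eb) is major, so it is I.
The scale of C minor (natural minor) is C D Eb F G Ab Bb; Ab is degree 6, and the triad built there (Ab-C-Eb) is major, so it is VI.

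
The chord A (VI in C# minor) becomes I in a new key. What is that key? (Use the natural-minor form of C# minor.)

A major

The numeral I denotes a major triad on scale degree 1. With A on degree 1, the tonic of the new key is A.
Degree 1 carries a major triad in major keys, so the destination is A major.
Check: the diatonic triads of A major are A (I), Bm (ii), C#m (iii), D (IV), E (V), F#m (vi), G#dim (vii°) — A is indeed I.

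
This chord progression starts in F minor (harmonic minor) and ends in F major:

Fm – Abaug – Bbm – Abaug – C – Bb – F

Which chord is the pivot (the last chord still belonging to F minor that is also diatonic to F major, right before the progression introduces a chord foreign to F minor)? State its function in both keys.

Chords diatonic to F minor: Fm, Gdim, Abaug, Bbm, C, Db, Edim.
Reading the progression, the first chord not in that set is Bb, so the modulation leaves F minor there.
The chord immediately before Bb is C, which is diatonic to both keys: V in F minor and V in F major.

C — V in F minor, V in F major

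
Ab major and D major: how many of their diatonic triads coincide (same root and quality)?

Diatonic triads of Ab major: Ab (I), Bbm (ii), Cm (iii), Db (IV), Eb (V), Fm (vi), Gdim (vii°).
Diatonic triads of D major: D (I), Em (ii), F#m (iii), G (IV), A (V), Bm (vi), C#dim (vii°).
No triad has the same root and quality in both keys.

0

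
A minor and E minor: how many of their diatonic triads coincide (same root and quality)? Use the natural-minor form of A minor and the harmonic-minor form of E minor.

Diatonic triads of A minor (natural minor): Am (i), Bdim (ii°), C (III), Dm (iv), Em (v), F (VI), G (VII).
Diatonic triads of E minor (harmonic minor): Em (i), F#dim (ii°), Gaug (III+), Am (iv), B (V), C (VI), D#dim (vii°).
Matching root and quality in both lists: Am, C, Em.
That gives 3 common triads.

3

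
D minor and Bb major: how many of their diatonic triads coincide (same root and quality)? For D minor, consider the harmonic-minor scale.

3

Diatonic triads of D minor (harmonic minor): Dm (i), Edim (ii°), Faug (III+), Gm (iv), A (V), Bb (VI), C#dim (vii°).
Diatonic triads of Bb major: Bb (I), Cm (ii), Dm (iii), Eb (IV), F (V), Gm (vi), Adim (vii°).
Matching root and quality in both lists: Dm, Gm, Bb.
That gives 3 common triads.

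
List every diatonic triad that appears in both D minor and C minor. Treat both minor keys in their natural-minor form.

Gm, Bb

Triads in D minor (natural minor): Dm (i), Edim (ii°), F (III), Gm (iv), Am (v), Bb (VI), C (VII).
Triads in C minor (natural minor): Cm (i), Ddim (ii°), Eb (III), Fm (iv), Gm (v), Ab (VI), Bb (VII).
Shared triads with their functions: Gm (iv in D minor, v in C minor); Bb (VI in D minor, VII in C minor).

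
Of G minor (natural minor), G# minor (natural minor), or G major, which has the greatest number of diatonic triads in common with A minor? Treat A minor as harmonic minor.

G minor

Triads of A minor (harmonic minor): Am (i), Bdim (ii°), Caug (III+), Dm (iv), E (V), F (VI), G#dim (vii°).
G minor (natural minor) shares 2: Dm, F.
G# minor (natural minor) shares 1: E.
G major shares 1: Am.
The most common triads (2) are shared with G minor.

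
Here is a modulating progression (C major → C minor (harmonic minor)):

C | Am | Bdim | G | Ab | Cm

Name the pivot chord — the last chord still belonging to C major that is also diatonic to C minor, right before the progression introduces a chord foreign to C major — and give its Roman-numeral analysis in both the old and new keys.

Chords diatonic to C major: C, Dm, Em, F, G, Am, Bdim.
Reading the progression, the first chord not in that set is Ab, so the modulation leaves C major there.
The chord immediately before Ab is G, which is diatonic to both keys: V in C major and V in C minor.

G — V in C major, V in C minor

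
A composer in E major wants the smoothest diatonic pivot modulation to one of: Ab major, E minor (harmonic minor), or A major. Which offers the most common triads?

Triads of E major: E major (I), F# minor (ii), G# minor (iii), A major (IV), B major (V), C# minor (vi), D# diminished (vii°).
Ab major shares 0: none.
E minor (harmonic minor) shares 2: B, D#dim.
A major shares 4: E, F#m, A, C#m.
The most common triads (4) are shared with A major.

A major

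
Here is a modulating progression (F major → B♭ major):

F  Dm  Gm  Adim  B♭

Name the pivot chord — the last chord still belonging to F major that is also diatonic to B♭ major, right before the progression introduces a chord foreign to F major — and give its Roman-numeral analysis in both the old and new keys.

Chords diatonic to F major: F, Gm, Am, B♭, C, Dm, Edim.
Reading the progression, the first chord not in that set is Adim, so the modulation leaves F major there.
The chord immediately before Adim is Gm, which is diatonic to both keys: ii in F major and vi in B♭ major.

Gm — ii in F major, vi in B♭ major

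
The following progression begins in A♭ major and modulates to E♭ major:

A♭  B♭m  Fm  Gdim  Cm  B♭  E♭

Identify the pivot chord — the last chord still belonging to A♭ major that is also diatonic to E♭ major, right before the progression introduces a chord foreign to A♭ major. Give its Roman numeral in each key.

Chords diatonic to A♭ major: A♭, B♭m, Cm, D♭, E♭, Fm, Gdim.
Reading the progression, the first chord not in that set is B♭, so the modulation leaves A♭ major there.
The chord immediately before B♭ is Cm, which is diatonic to both keys: iii in A♭ major and vi in E♭ major.

Cm — iii in A♭ major, vi in E♭ major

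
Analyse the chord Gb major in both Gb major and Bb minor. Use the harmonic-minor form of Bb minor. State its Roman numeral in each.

I in Gb major; VI in Bb minor

The scale of Gb major is Gb Ab Bb Cb Db Eb F; Gb is degree 1, and the triad built there (Gb-Bb-Db) is major, so it is I.
The scale of Bb minor (harmonic minor) is Bb C Db Eb F Gb A; Gb is degree 6, and the triad built there (Gb-Bb-Db) is major, so it is VI.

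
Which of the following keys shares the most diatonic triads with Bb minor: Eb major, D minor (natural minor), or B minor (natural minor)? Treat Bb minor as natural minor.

Eb major

Triads of Bb minor (natural minor): Bbm (i), Cdim (ii°), Db (III), Ebm (iv), Fm (v), Gb (VI), Ab (VII).
Eb major shares 2: Fm, Ab.
D minor (natural minor) shares 0: none.
B minor (natural minor) shares 0: none.
The most common triads (2) are shared with Eb major.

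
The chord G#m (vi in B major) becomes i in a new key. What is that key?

The numeral i denotes a minor triad on scale degree 1. With G# on degree 1, the tonic of the new key is G#.
Degree 1 carries a minor triad in minor keys, so the destination is G# minor.
Check: the diatonic triads of G# minor (natural minor) are G#m (i), A#dim (ii°), B (III), C#m (iv), D#m (v), E (VI), F# (VII) — G#m is indeed i.

G# minor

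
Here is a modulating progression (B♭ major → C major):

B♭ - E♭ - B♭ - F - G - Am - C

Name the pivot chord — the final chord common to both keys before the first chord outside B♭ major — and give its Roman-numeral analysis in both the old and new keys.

Chords diatonic to B♭ major: B♭, Cm, Dm, E♭, F, Gm, Adim.
Reading the progression, the first chord not in that set is G, so the modulation leaves B♭ major there.
The chord immediately before G is F, which is diatonic to both keys: V in B♭ major and IV in C major.

F — V in B♭ major, IV in C major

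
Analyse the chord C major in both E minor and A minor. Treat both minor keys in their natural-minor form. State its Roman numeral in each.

VI in E minor; III in A minor

The scale of E minor (natural minor) is E F# G A B C D; C is degree 6, and the triad built there (C-E-G) is major, so it is VI.
The scale of A minor (natural minor) is A B C D E F G; C is degree 3, and the triad built there (C-E-G) is major, so it is III.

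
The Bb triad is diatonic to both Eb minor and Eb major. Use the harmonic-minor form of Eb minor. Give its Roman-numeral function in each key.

V in Eb minor; V in Eb major

The scale of Eb minor (harmonic minor) is Eb F Gb Ab Bb Cb D; Bb is degree 5, and the triad built there (Bb-D-F) is major, so it is V.
The scale of Eb major is Eb F G Ab Bb C D; Bb is degree 5, and the triad built there (Bb-D-F) is major, so it is V.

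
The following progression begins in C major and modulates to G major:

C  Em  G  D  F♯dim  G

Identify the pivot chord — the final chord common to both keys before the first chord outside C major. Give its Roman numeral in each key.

G — V in C major, I in G major

Chords diatonic to C major: C, Dm, Em, F, G, Am, Bdim.
Reading the progression, the first chord not in that set is D, so the modulation leaves C major there.
The chord immediately before D is G, which is diatonic to both keys: V in C major and I in G major.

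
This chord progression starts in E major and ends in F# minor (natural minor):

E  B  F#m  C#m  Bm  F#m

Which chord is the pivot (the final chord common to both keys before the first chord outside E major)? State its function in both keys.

Chords diatonic to E major: E, F#m, G#m, A, B, C#m, D#dim.
Reading the progression, the first chord not in that set is Bm, so the modulation leaves E major there.
The chord immediately before Bm is C#m, which is diatonic to both keys: vi in E major and v in F# minor.

C#m — vi in E major, v in F# minor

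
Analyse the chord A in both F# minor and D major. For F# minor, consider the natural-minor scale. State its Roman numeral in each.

The scale of F# minor (natural minor) is F# G# A B C# D E; A is degree 3, and the triad built there (A-C#-E) is major, so it is III.
The scale of D major is D E F# G A B C#; A is degree 5, and the triad built there (A-C#-E) is major, so it is V.

III in F# minor; V in D major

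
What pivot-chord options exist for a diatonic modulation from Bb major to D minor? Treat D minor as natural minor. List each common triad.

Bb, Dm, F, Gm

Triads in Bb major: Bb (I), Cm (ii), Dm (iii), Eb (IV), F (V), Gm (vi), Adim (vii°).
Triads in D minor (natural minor): Dm (i), Edim (ii°), F (III), Gm (iv), Am (v), Bb (VI), C (VII).
Shared triads with their functions: Bb (I in Bb major, VI in D minor); Dm (iii in Bb major, i in D minor); F (V in Bb major, III in D minor); Gm (vi in Bb major, iv in D minor).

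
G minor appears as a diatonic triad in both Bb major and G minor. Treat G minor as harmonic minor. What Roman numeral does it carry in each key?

vi in Bb major; i in G minor

The scale of Bb major is Bb C D Eb F G A; G is degree 6, and the triad built there (G-Bb-D) is minor, so it is vi.
The scale of G minor (harmonic minor) is G A Bb C D Eb F#; G is degree 1, and the triad built there (G-Bb-D) is minor, so it is i.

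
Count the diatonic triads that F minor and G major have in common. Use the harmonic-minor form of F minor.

Diatonic triads of F minor (harmonic minor): F minor (i), G diminished (ii°), Ab augmented (III+), Bb minor (iv), C major (V), Db major (VI), E diminished (vii°).
Diatonic triads of G major: G major (I), A minor (ii), B minor (iii), C major (IV), D major (V), E minor (vi), F# diminished (vii°).
Matching root and quality in both lists: C major.
That gives 1 common triad.

1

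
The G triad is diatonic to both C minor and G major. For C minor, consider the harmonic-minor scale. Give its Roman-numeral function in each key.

V in C minor; I in G major

The scale of C minor (harmonic minor) is C D Eb F G Ab B; G is degree 5, and the triad built there (G-B-D) is major, so it is V.
The scale of G major is G A B C D E F#; G is degree 1, and the triad built there (G-B-D) is major, so it is I.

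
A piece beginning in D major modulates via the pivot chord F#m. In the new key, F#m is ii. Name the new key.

E major

The numeral ii denotes a minor triad on scale degree 2. With F# on degree 2, the tonic of the new key is E.
Degree 2 carries a minor triad in major keys, so the destination is E major.
Check: the diatonic triads of E major are E (I), F#m (ii), G#m (iii), A (IV), B (V), C#m (vi), D#dim (vii°) — F#m is indeed ii.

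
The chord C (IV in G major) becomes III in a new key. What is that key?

The numeral III denotes a major triad on scale degree 3. With C on degree 3, the tonic of the new key is A.
Degree 3 carries a major triad in natural-minor keys, so the destination is A minor.
Check: the diatonic triads of A minor (natural minor) are Am (i), Bdim (ii°), C (III), Dm (iv), Em (v), F (VI), G (VII) — C is indeed III.

A minor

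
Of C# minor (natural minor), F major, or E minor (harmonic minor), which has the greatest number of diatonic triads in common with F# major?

Triads of F# major: F# major (I), G# minor (ii), A# minor (iii), B major (IV), C# major (V), D# minor (vi), E# diminished (vii°).
C# minor (natural minor) shares 2: G#m, B.
F major shares 0: none.
E minor (harmonic minor) shares 1: B.
The most common triads (2) are shared with C# minor.

C# minor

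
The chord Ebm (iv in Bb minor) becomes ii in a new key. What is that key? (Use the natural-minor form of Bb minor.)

The numeral ii denotes a minor triad on scale degree 2. With Eb on degree 2, the tonic of the new key is Db.
Degree 2 carries a minor triad in major keys, so the destination is Db major.
Check: the diatonic triads of Db major are Db (I), Ebm (ii), Fm (iii), Gb (IV), Ab (V), Bbm (vi), Cdim (vii°) — Ebm is indeed ii.

Db major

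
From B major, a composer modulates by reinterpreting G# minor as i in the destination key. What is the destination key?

The numeral i denotes a minor triad on scale degree 1. With G# on degree 1, the tonic of the new key is G#.
Degree 1 carries a minor triad in minor keys, so the destination is G# minor.
Check: the diatonic triads of G# minor (natural minor) are G#m (i), A#dim (ii°), B (III), C#m (iv), D#m (v), E (VI), F# (VII) — G# minor is indeed i.

G# minor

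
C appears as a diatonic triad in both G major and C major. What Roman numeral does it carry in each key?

The scale of G major is G A B C D E F#; C is degree 4, and the triad built there (C-E-G) is major, so it is IV.
The scale of C major is C D E F G A B; C is degree 1, and the triad built there (C-E-G) is major, so it is I.

IV in G major; I in C major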